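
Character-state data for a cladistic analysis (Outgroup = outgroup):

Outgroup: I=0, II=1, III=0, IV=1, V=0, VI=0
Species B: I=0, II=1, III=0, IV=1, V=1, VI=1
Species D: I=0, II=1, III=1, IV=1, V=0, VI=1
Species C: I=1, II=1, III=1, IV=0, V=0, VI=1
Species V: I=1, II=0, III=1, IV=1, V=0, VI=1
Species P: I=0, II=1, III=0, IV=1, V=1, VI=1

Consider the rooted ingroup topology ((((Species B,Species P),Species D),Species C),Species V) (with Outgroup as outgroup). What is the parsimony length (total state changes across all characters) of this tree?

Map each character onto ((((Species B,Species P),Species D),Species C),Species V) (rooted by Outgroup) and count the minimum state changes it requires (Fitch parsimony):
I: 2; II: 1; III: 2; IV: 1; V: 1; VI: 1.
Total tree length = 8.

8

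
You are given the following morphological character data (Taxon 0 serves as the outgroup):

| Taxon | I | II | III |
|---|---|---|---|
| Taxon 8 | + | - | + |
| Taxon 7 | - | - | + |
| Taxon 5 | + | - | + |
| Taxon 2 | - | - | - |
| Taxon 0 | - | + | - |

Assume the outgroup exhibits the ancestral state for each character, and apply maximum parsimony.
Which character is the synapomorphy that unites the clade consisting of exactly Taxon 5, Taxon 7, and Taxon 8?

III

Character polarity is set by the outgroup: the derived state is whichever differs from the outgroup's state, so for II the derived state is '-', and for the remaining characters it is '+'.
I (derived state '+') is shared by Taxon 5 and Taxon 8 — a synapomorphy uniting that clade.
All ingroup taxa share the derived state '-' for II; it defines the ingroup but does not resolve relationships within it.
III: derived state '+' in Taxon 5, Taxon 7, and Taxon 8 only — synapomorphy for {Taxon 5, Taxon 7, Taxon 8}.
Most parsimonious ingroup topology: ((Taxon 7,(Taxon 5,Taxon 8)),Taxon 2).
The clade {Taxon 5, Taxon 7, Taxon 8} is supported by III: its derived state '+' occurs in exactly those taxa and in no other taxon (including the outgroup).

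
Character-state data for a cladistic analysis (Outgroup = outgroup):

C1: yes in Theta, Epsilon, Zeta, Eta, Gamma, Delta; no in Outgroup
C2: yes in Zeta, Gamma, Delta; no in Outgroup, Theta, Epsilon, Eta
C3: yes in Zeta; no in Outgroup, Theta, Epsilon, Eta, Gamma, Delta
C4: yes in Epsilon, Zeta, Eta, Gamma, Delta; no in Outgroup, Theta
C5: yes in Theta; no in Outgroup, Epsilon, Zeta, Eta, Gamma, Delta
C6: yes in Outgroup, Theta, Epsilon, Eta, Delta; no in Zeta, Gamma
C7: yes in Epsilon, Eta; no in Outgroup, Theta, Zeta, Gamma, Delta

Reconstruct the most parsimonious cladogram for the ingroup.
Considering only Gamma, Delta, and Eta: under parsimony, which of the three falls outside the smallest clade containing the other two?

Character polarity is set by the outgroup: the derived state is whichever differs from the outgroup's state, so for C6 the derived state is 'no', and for the remaining characters it is 'yes'.
C1 (derived state 'yes') is shared by all ingroup taxa — unites the whole ingroup.
C2: derived state 'yes' in Delta, Gamma, and Zeta only — synapomorphy for {Delta, Gamma, Zeta}.
C3: derived state 'yes' in Zeta only — an autapomorphy, so it tells us nothing about relationships among taxa.
Only Delta, Epsilon, Eta, Gamma, and Zeta show the derived state 'yes' for C4, supporting them as a clade.
C5 (derived state 'yes') is unique to Theta (autapomorphy; uninformative for grouping).
C6: derived state 'no' in Gamma and Zeta only — synapomorphy for {Gamma, Zeta}.
Only Epsilon and Eta show the derived state 'yes' for C7, supporting them as a clade.
Most parsimonious ingroup topology: (Theta,((Epsilon,Eta),((Zeta,Gamma),Delta))).
Delta and Gamma share a more recent common ancestor with each other than either does with Eta, so Eta is the least closely related of the three.

Eta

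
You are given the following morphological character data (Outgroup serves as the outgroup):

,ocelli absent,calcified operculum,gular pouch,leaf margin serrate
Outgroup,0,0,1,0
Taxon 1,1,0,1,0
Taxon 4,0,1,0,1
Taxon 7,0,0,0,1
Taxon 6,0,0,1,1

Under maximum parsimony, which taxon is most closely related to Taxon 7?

Taxon 4

Character polarity is set by the outgroup: the derived state is whichever differs from the outgroup's state, so for gular pouch the derived state is '0', and for the remaining characters it is '1'.
ocelli absent: derived state '1' in Taxon 1 only — an autapomorphy, so it tells us nothing about relationships among taxa.
calcified operculum: derived state '1' in Taxon 4 only — an autapomorphy, so it tells us nothing about relationships among taxa.
gular pouch (derived state '0') is shared by Taxon 4 and Taxon 7 — a synapomorphy uniting that clade.
Only Taxon 4, Taxon 6, and Taxon 7 show the derived state '1' for leaf margin serrate, supporting them as a clade.
Most parsimonious ingroup topology: ((Taxon 6,(Taxon 4,Taxon 7)),Taxon 1).
Taxon 7 and Taxon 4 form a cherry on this tree, so they are sister taxa.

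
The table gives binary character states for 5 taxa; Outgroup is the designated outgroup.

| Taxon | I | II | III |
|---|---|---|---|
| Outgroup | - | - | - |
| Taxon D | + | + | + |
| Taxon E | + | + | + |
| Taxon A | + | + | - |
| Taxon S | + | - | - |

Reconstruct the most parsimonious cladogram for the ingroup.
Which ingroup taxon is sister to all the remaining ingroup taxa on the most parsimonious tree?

Taxon S

The outgroup has state '-' for every character, so '+' is the derived state throughout.
All ingroup taxa share the derived state '+' for I; it defines the ingroup but does not resolve relationships within it.
Only Taxon A, Taxon D, and Taxon E show the derived state '+' for II, supporting them as a clade.
III (derived state '+') is shared by Taxon D and Taxon E — a synapomorphy uniting that clade.
Most parsimonious ingroup topology: (((Taxon D,Taxon E),Taxon A),Taxon S).
Taxon S is sister to the clade containing all other ingroup taxa, so it is the earliest-diverging (most basal) ingroup lineage.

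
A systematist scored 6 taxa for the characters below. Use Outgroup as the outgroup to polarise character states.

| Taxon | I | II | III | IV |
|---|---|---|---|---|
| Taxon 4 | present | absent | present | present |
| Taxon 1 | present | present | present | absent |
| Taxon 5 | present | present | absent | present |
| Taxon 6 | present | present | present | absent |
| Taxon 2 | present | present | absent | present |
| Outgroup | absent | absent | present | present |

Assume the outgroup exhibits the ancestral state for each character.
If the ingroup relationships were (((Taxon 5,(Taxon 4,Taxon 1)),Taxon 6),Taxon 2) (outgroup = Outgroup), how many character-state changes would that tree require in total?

Map each character onto (((Taxon 5,(Taxon 4,Taxon 1)),Taxon 6),Taxon 2) (rooted by Outgroup) and count the minimum state changes it requires (Fitch parsimony):
I: 1; II: 2; III: 2; IV: 2.
Total tree length = 7.

7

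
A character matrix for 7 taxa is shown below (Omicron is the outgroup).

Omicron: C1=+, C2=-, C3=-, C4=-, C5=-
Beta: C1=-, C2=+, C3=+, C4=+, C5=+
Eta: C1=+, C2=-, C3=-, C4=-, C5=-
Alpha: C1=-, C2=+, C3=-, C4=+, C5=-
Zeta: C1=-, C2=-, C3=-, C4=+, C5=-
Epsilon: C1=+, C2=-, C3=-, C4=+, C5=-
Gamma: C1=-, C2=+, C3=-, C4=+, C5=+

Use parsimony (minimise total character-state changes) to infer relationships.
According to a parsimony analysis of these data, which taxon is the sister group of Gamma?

Beta

Character polarity is set by the outgroup: the derived state is whichever differs from the outgroup's state, so for C1 the derived state is '-', and for the remaining characters it is '+'.
C1: derived state '-' in Alpha, Beta, Gamma, and Zeta only — synapomorphy for {Alpha, Beta, Gamma, Zeta}.
Only Alpha, Beta, and Gamma show the derived state '+' for C2, supporting them as a clade.
C3: derived state '+' in Beta only — an autapomorphy, so it tells us nothing about relationships among taxa.
Only Alpha, Beta, Epsilon, Gamma, and Zeta show the derived state '+' for C4, supporting them as a clade.
C5 (derived state '+') is shared by Beta and Gamma — a synapomorphy uniting that clade.
Most parsimonious ingroup topology: (((((Beta,Gamma),Alpha),Zeta),Epsilon),Eta).
Gamma and Beta form a cherry on this tree, so they are sister taxa.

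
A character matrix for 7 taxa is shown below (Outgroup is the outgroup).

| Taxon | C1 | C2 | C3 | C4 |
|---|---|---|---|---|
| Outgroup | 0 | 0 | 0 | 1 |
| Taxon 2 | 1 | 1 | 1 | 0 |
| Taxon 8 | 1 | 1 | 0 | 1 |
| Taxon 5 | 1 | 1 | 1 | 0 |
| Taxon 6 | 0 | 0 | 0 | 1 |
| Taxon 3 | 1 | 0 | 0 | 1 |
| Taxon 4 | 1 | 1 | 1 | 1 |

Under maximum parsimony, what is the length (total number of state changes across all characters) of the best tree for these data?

4

Character polarity is set by the outgroup: the derived state is whichever differs from the outgroup's state, so for C4 the derived state is '0', and for the remaining characters it is '1'.
Only Taxon 2, Taxon 3, Taxon 4, Taxon 5, and Taxon 8 show the derived state '1' for C1, supporting them as a clade.
C2 (derived state '1') is shared by Taxon 2, Taxon 4, Taxon 5, and Taxon 8 — a synapomorphy uniting that clade.
C3: derived state '1' in Taxon 2, Taxon 4, and Taxon 5 only — synapomorphy for {Taxon 2, Taxon 4, Taxon 5}.
Only Taxon 2 and Taxon 5 show the derived state '0' for C4, supporting them as a clade.
Most parsimonious ingroup topology: (((((Taxon 2,Taxon 5),Taxon 4),Taxon 8),Taxon 3),Taxon 6).
Changes per character on this tree: C1: 1; C2: 1; C3: 1; C4: 1.
Total = 4.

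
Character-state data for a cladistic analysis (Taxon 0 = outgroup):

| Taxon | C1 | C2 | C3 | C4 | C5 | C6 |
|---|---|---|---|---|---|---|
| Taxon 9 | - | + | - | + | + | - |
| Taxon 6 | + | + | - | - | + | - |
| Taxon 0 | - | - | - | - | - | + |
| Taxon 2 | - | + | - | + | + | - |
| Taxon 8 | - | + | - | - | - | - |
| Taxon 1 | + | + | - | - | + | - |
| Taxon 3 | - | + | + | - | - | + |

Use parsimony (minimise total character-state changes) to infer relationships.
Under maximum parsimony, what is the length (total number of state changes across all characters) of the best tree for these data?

6

Character polarity is set by the outgroup: the derived state is whichever differs from the outgroup's state, so for C6 the derived state is '-', and for the remaining characters it is '+'.
Only Taxon 1 and Taxon 6 show the derived state '+' for C1, supporting them as a clade.
C2 (derived state '+') is shared by all ingroup taxa — unites the whole ingroup.
C3: derived state '+' in Taxon 3 only — an autapomorphy, so it tells us nothing about relationships among taxa.
Only Taxon 2 and Taxon 9 show the derived state '+' for C4, supporting them as a clade.
Only Taxon 1, Taxon 2, Taxon 6, and Taxon 9 show the derived state '+' for C5, supporting them as a clade.
C6: derived state '-' in Taxon 1, Taxon 2, Taxon 6, Taxon 8, and Taxon 9 only — synapomorphy for {Taxon 1, Taxon 2, Taxon 6, Taxon 8, Taxon 9}.
Most parsimonious ingroup topology: ((((Taxon 9,Taxon 2),(Taxon 1,Taxon 6)),Taxon 8),Taxon 3).
Changes per character on this tree: C1: 1; C2: 1; C3: 1; C4: 1; C5: 1; C6: 1.
Total = 6.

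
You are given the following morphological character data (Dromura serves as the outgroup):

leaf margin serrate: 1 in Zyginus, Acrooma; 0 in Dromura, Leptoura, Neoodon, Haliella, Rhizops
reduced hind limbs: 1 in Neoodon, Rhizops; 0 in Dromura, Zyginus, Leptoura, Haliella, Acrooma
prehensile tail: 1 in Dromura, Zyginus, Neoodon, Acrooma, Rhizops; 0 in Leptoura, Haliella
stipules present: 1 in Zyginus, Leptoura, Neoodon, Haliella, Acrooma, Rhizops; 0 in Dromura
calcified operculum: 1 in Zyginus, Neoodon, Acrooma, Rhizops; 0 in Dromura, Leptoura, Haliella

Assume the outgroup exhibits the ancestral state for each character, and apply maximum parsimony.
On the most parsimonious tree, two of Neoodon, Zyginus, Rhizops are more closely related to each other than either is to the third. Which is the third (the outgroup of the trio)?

Zyginus

Character polarity is set by the outgroup: the derived state is whichever differs from the outgroup's state, so for prehensile tail the derived state is '0', and for the remaining characters it is '1'.
leaf margin serrate: derived state '1' in Acrooma and Zyginus only — synapomorphy for {Acrooma, Zyginus}.
reduced hind limbs (derived state '1') is shared by Neoodon and Rhizops — a synapomorphy uniting that clade.
prehensile tail (derived state '0') is shared by Haliella and Leptoura — a synapomorphy uniting that clade.
stipules present (derived state '1') is shared by all ingroup taxa — unites the whole ingroup.
calcified operculum: derived state '1' in Acrooma, Neoodon, Rhizops, and Zyginus only — synapomorphy for {Acrooma, Neoodon, Rhizops, Zyginus}.
Most parsimonious ingroup topology: (((Zyginus,Acrooma),(Neoodon,Rhizops)),(Leptoura,Haliella)).
Rhizops and Neoodon share a more recent common ancestor with each other than either does with Zyginus, so Zyginus is the least closely related of the three.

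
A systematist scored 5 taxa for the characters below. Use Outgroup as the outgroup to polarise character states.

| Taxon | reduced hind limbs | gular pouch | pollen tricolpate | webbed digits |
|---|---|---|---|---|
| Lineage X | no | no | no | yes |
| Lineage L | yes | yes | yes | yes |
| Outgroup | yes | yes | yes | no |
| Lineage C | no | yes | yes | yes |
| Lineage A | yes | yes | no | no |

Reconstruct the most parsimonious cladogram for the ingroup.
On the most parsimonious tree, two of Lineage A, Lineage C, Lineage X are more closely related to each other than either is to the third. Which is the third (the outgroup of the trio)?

Lineage A

Character polarity is set by the outgroup: the derived state is whichever differs from the outgroup's state, so for reduced hind limbs, gular pouch, pollen tricolpate the derived state is 'no', and for the remaining characters it is 'yes'.
Only Lineage C and Lineage X show the derived state 'no' for reduced hind limbs, supporting them as a clade.
gular pouch (derived state 'no') is unique to Lineage X (autapomorphy; uninformative for grouping).
pollen tricolpate groups Lineage A and Lineage X, which is incompatible with the clades supported by the remaining characters; treating it as convergent (homoplasy) costs fewer steps than any alternative tree.
webbed digits (derived state 'yes') is shared by Lineage C, Lineage L, and Lineage X — a synapomorphy uniting that clade.
Most parsimonious ingroup topology: (((Lineage C,Lineage X),Lineage L),Lineage A).
Lineage C and Lineage X share a more recent common ancestor with each other than either does with Lineage A, so Lineage A is the least closely related of the three.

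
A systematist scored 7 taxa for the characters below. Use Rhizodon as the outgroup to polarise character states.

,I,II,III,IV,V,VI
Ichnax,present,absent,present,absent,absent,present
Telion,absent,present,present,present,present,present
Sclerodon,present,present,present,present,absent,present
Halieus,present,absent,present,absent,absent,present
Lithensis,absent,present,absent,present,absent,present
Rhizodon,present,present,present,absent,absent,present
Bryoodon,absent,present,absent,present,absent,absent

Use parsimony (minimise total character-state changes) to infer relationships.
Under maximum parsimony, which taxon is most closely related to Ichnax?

Character polarity is set by the outgroup: the derived state is whichever differs from the outgroup's state, so for I, II, III, VI the derived state is 'absent', and for the remaining characters it is 'present'.
I (derived state 'absent') is shared by Bryoodon, Lithensis, and Telion — a synapomorphy uniting that clade.
II: derived state 'absent' in Halieus and Ichnax only — synapomorphy for {Halieus, Ichnax}.
III (derived state 'absent') is shared by Bryoodon and Lithensis — a synapomorphy uniting that clade.
Only Bryoodon, Lithensis, Sclerodon, and Telion show the derived state 'present' for IV, supporting them as a clade.
V (derived state 'present') is unique to Telion (autapomorphy; uninformative for grouping).
VI (derived state 'absent') is unique to Bryoodon (autapomorphy; uninformative for grouping).
Most parsimonious ingroup topology: ((((Bryoodon,Lithensis),Telion),Sclerodon),(Halieus,Ichnax)).
Ichnax and Halieus form a cherry on this tree, so they are sister taxa.

Halieus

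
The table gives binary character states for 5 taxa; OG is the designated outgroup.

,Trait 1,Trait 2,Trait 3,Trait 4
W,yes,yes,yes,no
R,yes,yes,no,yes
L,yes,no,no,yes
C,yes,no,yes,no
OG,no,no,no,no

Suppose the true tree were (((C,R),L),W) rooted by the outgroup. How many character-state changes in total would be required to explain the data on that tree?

Map each character onto (((C,R),L),W) (rooted by OG) and count the minimum state changes it requires (Fitch parsimony):
Trait 1: 1; Trait 2: 2; Trait 3: 2; Trait 4: 2.
Total tree length = 7.

7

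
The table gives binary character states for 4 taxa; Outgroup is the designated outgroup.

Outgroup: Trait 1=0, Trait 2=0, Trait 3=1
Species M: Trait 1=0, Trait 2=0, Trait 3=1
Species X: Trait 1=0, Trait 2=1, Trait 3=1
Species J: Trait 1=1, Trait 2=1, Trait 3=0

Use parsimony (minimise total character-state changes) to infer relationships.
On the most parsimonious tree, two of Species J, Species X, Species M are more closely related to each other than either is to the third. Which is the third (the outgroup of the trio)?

Character polarity is set by the outgroup: the derived state is whichever differs from the outgroup's state, so for Trait 3 the derived state is '0', and for the remaining characters it is '1'.
Trait 1 (derived state '1') is unique to Species J (autapomorphy; uninformative for grouping).
Only Species J and Species X show the derived state '1' for Trait 2, supporting them as a clade.
Trait 3: derived state '0' in Species J only — an autapomorphy, so it tells us nothing about relationships among taxa.
Most parsimonious ingroup topology: (Species M,(Species X,Species J)).
Species J and Species X share a more recent common ancestor with each other than either does with Species M, so Species M is the least closely related of the three.

Species M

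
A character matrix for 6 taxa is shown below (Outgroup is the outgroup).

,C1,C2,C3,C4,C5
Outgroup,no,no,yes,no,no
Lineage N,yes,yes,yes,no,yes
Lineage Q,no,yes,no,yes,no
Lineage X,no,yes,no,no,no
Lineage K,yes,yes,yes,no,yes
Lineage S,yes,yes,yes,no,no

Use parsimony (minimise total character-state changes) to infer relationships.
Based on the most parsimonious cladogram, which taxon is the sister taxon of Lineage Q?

Character polarity is set by the outgroup: the derived state is whichever differs from the outgroup's state, so for C3 the derived state is 'no', and for the remaining characters it is 'yes'.
Only Lineage K, Lineage N, and Lineage S show the derived state 'yes' for C1, supporting them as a clade.
C2 (derived state 'yes') is shared by all ingroup taxa — unites the whole ingroup.
Only Lineage Q and Lineage X show the derived state 'no' for C3, supporting them as a clade.
C4: derived state 'yes' in Lineage Q only — an autapomorphy, so it tells us nothing about relationships among taxa.
C5 (derived state 'yes') is shared by Lineage K and Lineage N — a synapomorphy uniting that clade.
Most parsimonious ingroup topology: (((Lineage N,Lineage K),Lineage S),(Lineage Q,Lineage X)).
Lineage Q and Lineage X form a cherry on this tree, so they are sister taxa.

Lineage X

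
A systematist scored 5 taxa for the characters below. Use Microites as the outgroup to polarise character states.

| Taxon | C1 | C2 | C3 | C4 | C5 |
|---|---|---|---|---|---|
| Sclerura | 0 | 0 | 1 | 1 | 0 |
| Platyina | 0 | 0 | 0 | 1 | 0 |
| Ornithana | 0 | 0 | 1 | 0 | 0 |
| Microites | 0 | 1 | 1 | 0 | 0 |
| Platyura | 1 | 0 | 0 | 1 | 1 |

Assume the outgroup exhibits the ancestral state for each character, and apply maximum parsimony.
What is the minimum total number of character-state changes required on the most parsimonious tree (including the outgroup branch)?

Character polarity is set by the outgroup: the derived state is whichever differs from the outgroup's state, so for C2, C3 the derived state is '0', and for the remaining characters it is '1'.
C1 (derived state '1') is unique to Platyura (autapomorphy; uninformative for grouping).
All ingroup taxa share the derived state '0' for C2; it defines the ingroup but does not resolve relationships within it.
Only Platyina and Platyura show the derived state '0' for C3, supporting them as a clade.
C4 (derived state '1') is shared by Platyina, Platyura, and Sclerura — a synapomorphy uniting that clade.
C5: derived state '1' in Platyura only — an autapomorphy, so it tells us nothing about relationships among taxa.
Most parsimonious ingroup topology: (((Platyina,Platyura),Sclerura),Ornithana).
Changes per character on this tree: C1: 1; C2: 1; C3: 1; C4: 1; C5: 1.
Total = 5.

5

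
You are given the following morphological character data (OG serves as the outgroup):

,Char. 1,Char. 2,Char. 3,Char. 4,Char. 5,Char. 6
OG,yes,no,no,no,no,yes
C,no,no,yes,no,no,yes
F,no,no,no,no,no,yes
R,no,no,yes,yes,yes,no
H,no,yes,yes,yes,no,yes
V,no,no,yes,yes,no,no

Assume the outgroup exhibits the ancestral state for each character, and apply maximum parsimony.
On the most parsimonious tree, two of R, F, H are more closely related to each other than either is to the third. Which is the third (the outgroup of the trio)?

Character polarity is set by the outgroup: the derived state is whichever differs from the outgroup's state, so for Char. 1, Char. 6 the derived state is 'no', and for the remaining characters it is 'yes'.
All ingroup taxa share the derived state 'no' for Char. 1; it defines the ingroup but does not resolve relationships within it.
Char. 2 (derived state 'yes') is unique to H (autapomorphy; uninformative for grouping).
Char. 3 (derived state 'yes') is shared by C, H, R, and V — a synapomorphy uniting that clade.
Only H, R, and V show the derived state 'yes' for Char. 4, supporting them as a clade.
Char. 5: derived state 'yes' in R only — an autapomorphy, so it tells us nothing about relationships among taxa.
Char. 6 (derived state 'no') is shared by R and V — a synapomorphy uniting that clade.
Most parsimonious ingroup topology: ((C,((R,V),H)),F).
H and R share a more recent common ancestor with each other than either does with F, so F is the least closely related of the three.

F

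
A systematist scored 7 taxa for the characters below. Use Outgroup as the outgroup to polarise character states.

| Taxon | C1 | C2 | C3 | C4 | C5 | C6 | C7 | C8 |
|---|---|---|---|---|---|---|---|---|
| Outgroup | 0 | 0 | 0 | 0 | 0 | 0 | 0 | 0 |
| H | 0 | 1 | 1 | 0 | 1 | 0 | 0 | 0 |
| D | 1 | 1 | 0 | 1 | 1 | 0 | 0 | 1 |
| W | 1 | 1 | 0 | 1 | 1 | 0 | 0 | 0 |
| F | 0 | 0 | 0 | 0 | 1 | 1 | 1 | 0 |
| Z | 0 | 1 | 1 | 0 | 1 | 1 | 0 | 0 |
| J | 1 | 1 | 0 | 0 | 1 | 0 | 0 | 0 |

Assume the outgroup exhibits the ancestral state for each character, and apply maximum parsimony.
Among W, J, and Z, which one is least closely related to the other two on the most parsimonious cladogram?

Z

The outgroup has state '0' for every character, so '1' is the derived state throughout.
C1: derived state '1' in D, J, and W only — synapomorphy for {D, J, W}.
C2: derived state '1' in D, H, J, W, and Z only — synapomorphy for {D, H, J, W, Z}.
C3: derived state '1' in H and Z only — synapomorphy for {H, Z}.
Only D and W show the derived state '1' for C4, supporting them as a clade.
All ingroup taxa share the derived state '1' for C5; it defines the ingroup but does not resolve relationships within it.
C6 groups F and Z, which is incompatible with the clades supported by the remaining characters; treating it as convergent (homoplasy) costs fewer steps than any alternative tree.
C7: derived state '1' in F only — an autapomorphy, so it tells us nothing about relationships among taxa.
C8 (derived state '1') is unique to D (autapomorphy; uninformative for grouping).
Most parsimonious ingroup topology: (((H,Z),((D,W),J)),F).
W and J share a more recent common ancestor with each other than either does with Z, so Z is the least closely related of the three.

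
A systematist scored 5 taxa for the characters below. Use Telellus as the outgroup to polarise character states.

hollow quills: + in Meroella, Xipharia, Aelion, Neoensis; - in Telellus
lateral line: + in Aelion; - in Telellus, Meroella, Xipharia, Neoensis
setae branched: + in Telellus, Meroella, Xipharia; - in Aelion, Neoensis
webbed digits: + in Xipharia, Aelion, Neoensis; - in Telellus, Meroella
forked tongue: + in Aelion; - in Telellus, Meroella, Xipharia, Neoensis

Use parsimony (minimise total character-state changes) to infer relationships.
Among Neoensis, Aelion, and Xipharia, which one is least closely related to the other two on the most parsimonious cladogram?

Character polarity is set by the outgroup: the derived state is whichever differs from the outgroup's state, so for setae branched the derived state is '-', and for the remaining characters it is '+'.
hollow quills (derived state '+') is shared by all ingroup taxa — unites the whole ingroup.
lateral line (derived state '+') is unique to Aelion (autapomorphy; uninformative for grouping).
setae branched (derived state '-') is shared by Aelion and Neoensis — a synapomorphy uniting that clade.
webbed digits: derived state '+' in Aelion, Neoensis, and Xipharia only — synapomorphy for {Aelion, Neoensis, Xipharia}.
forked tongue (derived state '+') is unique to Aelion (autapomorphy; uninformative for grouping).
Most parsimonious ingroup topology: (Meroella,(Xipharia,(Aelion,Neoensis))).
Neoensis and Aelion share a more recent common ancestor with each other than either does with Xipharia, so Xipharia is the least closely related of the three.

Xipharia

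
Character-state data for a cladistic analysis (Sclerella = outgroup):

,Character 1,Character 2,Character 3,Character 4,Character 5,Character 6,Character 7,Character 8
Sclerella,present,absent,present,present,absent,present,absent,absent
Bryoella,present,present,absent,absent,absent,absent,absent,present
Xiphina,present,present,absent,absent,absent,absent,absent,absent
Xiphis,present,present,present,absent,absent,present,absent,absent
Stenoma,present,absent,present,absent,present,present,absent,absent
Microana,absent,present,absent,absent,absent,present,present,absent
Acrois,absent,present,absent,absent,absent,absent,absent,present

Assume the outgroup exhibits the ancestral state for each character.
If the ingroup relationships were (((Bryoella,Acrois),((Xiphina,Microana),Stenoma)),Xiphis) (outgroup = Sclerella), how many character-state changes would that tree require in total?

Map each character onto (((Bryoella,Acrois),((Xiphina,Microana),Stenoma)),Xiphis) (rooted by Sclerella) and count the minimum state changes it requires (Fitch parsimony):
Character 1: 2; Character 2: 2; Character 3: 2; Character 4: 1; Character 5: 1; Character 6: 2; Character 7: 1; Character 8: 1.
Total tree length = 12.

12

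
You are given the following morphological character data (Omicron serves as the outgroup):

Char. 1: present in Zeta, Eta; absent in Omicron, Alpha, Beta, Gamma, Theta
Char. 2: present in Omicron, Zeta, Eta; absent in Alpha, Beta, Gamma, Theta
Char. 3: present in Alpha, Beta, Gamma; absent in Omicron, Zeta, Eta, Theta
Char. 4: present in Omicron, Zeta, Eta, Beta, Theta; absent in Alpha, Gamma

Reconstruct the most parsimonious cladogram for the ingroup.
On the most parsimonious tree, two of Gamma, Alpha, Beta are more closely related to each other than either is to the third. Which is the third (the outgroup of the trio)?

Beta

Character polarity is set by the outgroup: the derived state is whichever differs from the outgroup's state, so for Char. 2, Char. 4 the derived state is 'absent', and for the remaining characters it is 'present'.
Char. 1: derived state 'present' in Eta and Zeta only — synapomorphy for {Eta, Zeta}.
Only Alpha, Beta, Gamma, and Theta show the derived state 'absent' for Char. 2, supporting them as a clade.
Char. 3 (derived state 'present') is shared by Alpha, Beta, and Gamma — a synapomorphy uniting that clade.
Char. 4: derived state 'absent' in Alpha and Gamma only — synapomorphy for {Alpha, Gamma}.
Most parsimonious ingroup topology: ((Eta,Zeta),(((Alpha,Gamma),Beta),Theta)).
Gamma and Alpha share a more recent common ancestor with each other than either does with Beta, so Beta is the least closely related of the three.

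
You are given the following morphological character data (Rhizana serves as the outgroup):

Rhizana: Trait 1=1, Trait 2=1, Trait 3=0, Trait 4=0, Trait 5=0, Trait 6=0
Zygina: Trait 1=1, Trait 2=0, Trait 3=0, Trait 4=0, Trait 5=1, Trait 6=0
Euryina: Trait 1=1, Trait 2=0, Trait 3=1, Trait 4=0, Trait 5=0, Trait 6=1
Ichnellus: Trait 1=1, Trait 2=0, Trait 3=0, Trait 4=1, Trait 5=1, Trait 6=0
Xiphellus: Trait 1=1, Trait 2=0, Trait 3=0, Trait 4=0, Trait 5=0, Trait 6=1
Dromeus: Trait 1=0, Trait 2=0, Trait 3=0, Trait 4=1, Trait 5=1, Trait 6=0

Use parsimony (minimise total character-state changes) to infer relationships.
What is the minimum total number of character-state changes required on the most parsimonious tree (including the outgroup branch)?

Character polarity is set by the outgroup: the derived state is whichever differs from the outgroup's state, so for Trait 1, Trait 2 the derived state is '0', and for the remaining characters it is '1'.
Trait 1: derived state '0' in Dromeus only — an autapomorphy, so it tells us nothing about relationships among taxa.
Trait 2 (derived state '0') is shared by all ingroup taxa — unites the whole ingroup.
Trait 3 (derived state '1') is unique to Euryina (autapomorphy; uninformative for grouping).
Trait 4 (derived state '1') is shared by Dromeus and Ichnellus — a synapomorphy uniting that clade.
Only Dromeus, Ichnellus, and Zygina show the derived state '1' for Trait 5, supporting them as a clade.
Trait 6 (derived state '1') is shared by Euryina and Xiphellus — a synapomorphy uniting that clade.
Most parsimonious ingroup topology: ((Zygina,(Ichnellus,Dromeus)),(Euryina,Xiphellus)).
Changes per character on this tree: Trait 1: 1; Trait 2: 1; Trait 3: 1; Trait 4: 1; Trait 5: 1; Trait 6: 1.
Total = 6.

6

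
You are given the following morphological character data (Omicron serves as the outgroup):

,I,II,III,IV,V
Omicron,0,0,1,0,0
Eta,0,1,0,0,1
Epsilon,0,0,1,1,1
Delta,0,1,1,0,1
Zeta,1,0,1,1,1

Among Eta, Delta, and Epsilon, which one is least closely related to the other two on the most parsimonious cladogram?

Epsilon

Character polarity is set by the outgroup: the derived state is whichever differs from the outgroup's state, so for III the derived state is '0', and for the remaining characters it is '1'.
I (derived state '1') is unique to Zeta (autapomorphy; uninformative for grouping).
II (derived state '1') is shared by Delta and Eta — a synapomorphy uniting that clade.
III: derived state '0' in Eta only — an autapomorphy, so it tells us nothing about relationships among taxa.
IV: derived state '1' in Epsilon and Zeta only — synapomorphy for {Epsilon, Zeta}.
All ingroup taxa share the derived state '1' for V; it defines the ingroup but does not resolve relationships within it.
Most parsimonious ingroup topology: ((Eta,Delta),(Epsilon,Zeta)).
Eta and Delta share a more recent common ancestor with each other than either does with Epsilon, so Epsilon is the least closely related of the three.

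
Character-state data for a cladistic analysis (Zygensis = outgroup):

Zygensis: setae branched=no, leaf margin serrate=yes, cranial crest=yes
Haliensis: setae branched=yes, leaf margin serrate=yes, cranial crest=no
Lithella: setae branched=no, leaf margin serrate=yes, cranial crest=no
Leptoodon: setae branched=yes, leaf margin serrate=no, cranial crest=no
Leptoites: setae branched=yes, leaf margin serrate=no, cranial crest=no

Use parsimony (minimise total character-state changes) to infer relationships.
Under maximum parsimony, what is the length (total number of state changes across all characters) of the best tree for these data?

3

Character polarity is set by the outgroup: the derived state is whichever differs from the outgroup's state, so for leaf margin serrate, cranial crest the derived state is 'no', and for the remaining characters it is 'yes'.
setae branched: derived state 'yes' in Haliensis, Leptoites, and Leptoodon only — synapomorphy for {Haliensis, Leptoites, Leptoodon}.
leaf margin serrate: derived state 'no' in Leptoites and Leptoodon only — synapomorphy for {Leptoites, Leptoodon}.
All ingroup taxa share the derived state 'no' for cranial crest; it defines the ingroup but does not resolve relationships within it.
Most parsimonious ingroup topology: ((Haliensis,(Leptoodon,Leptoites)),Lithella).
Changes per character on this tree: setae branched: 1; leaf margin serrate: 1; cranial crest: 1.
Total = 3.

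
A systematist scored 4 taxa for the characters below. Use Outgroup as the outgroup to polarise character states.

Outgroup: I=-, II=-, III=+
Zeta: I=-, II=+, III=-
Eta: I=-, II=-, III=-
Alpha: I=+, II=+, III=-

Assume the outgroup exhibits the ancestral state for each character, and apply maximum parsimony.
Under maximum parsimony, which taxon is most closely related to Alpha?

Zeta

Character polarity is set by the outgroup: the derived state is whichever differs from the outgroup's state, so for III the derived state is '-', and for the remaining characters it is '+'.
I: derived state '+' in Alpha only — an autapomorphy, so it tells us nothing about relationships among taxa.
Only Alpha and Zeta show the derived state '+' for II, supporting them as a clade.
All ingroup taxa share the derived state '-' for III; it defines the ingroup but does not resolve relationships within it.
Most parsimonious ingroup topology: ((Zeta,Alpha),Eta).
Alpha and Zeta form a cherry on this tree, so they are sister taxa.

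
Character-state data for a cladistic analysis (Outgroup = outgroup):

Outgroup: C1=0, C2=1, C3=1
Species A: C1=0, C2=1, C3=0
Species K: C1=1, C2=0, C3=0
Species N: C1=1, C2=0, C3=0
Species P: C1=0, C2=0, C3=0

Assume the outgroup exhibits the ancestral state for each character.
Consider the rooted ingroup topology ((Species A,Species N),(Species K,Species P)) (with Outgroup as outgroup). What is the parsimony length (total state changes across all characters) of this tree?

5

Map each character onto ((Species A,Species N),(Species K,Species P)) (rooted by Outgroup) and count the minimum state changes it requires (Fitch parsimony):
C1: 2; C2: 2; C3: 1.
Total tree length = 5.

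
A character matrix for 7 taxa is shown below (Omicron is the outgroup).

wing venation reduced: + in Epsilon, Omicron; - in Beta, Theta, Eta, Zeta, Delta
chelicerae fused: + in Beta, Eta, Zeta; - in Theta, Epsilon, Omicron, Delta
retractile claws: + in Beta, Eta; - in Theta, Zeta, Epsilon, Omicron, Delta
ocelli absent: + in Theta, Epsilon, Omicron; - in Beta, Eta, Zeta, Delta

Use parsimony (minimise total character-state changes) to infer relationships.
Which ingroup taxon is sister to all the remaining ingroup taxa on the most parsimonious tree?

Character polarity is set by the outgroup: the derived state is whichever differs from the outgroup's state, so for wing venation reduced, ocelli absent the derived state is '-', and for the remaining characters it is '+'.
Only Beta, Delta, Eta, Theta, and Zeta show the derived state '-' for wing venation reduced, supporting them as a clade.
chelicerae fused (derived state '+') is shared by Beta, Eta, and Zeta — a synapomorphy uniting that clade.
Only Beta and Eta show the derived state '+' for retractile claws, supporting them as a clade.
ocelli absent (derived state '-') is shared by Beta, Delta, Eta, and Zeta — a synapomorphy uniting that clade.
Most parsimonious ingroup topology: (Epsilon,((Delta,((Eta,Beta),Zeta)),Theta)).
Epsilon is sister to the clade containing all other ingroup taxa, so it is the earliest-diverging (most basal) ingroup lineage.

Epsilon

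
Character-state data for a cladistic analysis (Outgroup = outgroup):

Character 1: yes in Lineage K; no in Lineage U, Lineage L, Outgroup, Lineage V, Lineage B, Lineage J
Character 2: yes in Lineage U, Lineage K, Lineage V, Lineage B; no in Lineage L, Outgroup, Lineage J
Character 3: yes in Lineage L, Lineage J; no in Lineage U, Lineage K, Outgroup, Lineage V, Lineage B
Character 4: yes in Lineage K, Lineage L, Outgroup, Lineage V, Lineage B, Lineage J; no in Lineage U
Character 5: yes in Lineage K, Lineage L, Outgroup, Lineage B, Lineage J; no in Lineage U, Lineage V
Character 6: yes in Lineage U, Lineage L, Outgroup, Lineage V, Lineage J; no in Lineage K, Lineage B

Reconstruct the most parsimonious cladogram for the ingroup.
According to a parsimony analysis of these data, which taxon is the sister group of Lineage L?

Character polarity is set by the outgroup: the derived state is whichever differs from the outgroup's state, so for Character 4, Character 5, Character 6 the derived state is 'no', and for the remaining characters it is 'yes'.
Character 1: derived state 'yes' in Lineage K only — an autapomorphy, so it tells us nothing about relationships among taxa.
Character 2: derived state 'yes' in Lineage B, Lineage K, Lineage U, and Lineage V only — synapomorphy for {Lineage B, Lineage K, Lineage U, Lineage V}.
Character 3: derived state 'yes' in Lineage J and Lineage L only — synapomorphy for {Lineage J, Lineage L}.
Character 4 (derived state 'no') is unique to Lineage U (autapomorphy; uninformative for grouping).
Character 5 (derived state 'no') is shared by Lineage U and Lineage V — a synapomorphy uniting that clade.
Only Lineage B and Lineage K show the derived state 'no' for Character 6, supporting them as a clade.
Most parsimonious ingroup topology: ((Lineage L,Lineage J),((Lineage U,Lineage V),(Lineage B,Lineage K))).
Lineage L and Lineage J form a cherry on this tree, so they are sister taxa.

Lineage J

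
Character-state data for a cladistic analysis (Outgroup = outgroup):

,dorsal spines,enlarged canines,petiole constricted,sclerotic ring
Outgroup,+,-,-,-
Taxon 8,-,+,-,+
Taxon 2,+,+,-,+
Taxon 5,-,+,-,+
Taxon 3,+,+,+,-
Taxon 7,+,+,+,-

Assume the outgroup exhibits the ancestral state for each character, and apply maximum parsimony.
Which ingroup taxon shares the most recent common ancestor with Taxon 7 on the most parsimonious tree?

Taxon 3

Character polarity is set by the outgroup: the derived state is whichever differs from the outgroup's state, so for dorsal spines the derived state is '-', and for the remaining characters it is '+'.
dorsal spines: derived state '-' in Taxon 5 and Taxon 8 only — synapomorphy for {Taxon 5, Taxon 8}.
All ingroup taxa share the derived state '+' for enlarged canines; it defines the ingroup but does not resolve relationships within it.
petiole constricted (derived state '+') is shared by Taxon 3 and Taxon 7 — a synapomorphy uniting that clade.
Only Taxon 2, Taxon 5, and Taxon 8 show the derived state '+' for sclerotic ring, supporting them as a clade.
Most parsimonious ingroup topology: (((Taxon 8,Taxon 5),Taxon 2),(Taxon 3,Taxon 7)).
Taxon 7 and Taxon 3 form a cherry on this tree, so they are sister taxa.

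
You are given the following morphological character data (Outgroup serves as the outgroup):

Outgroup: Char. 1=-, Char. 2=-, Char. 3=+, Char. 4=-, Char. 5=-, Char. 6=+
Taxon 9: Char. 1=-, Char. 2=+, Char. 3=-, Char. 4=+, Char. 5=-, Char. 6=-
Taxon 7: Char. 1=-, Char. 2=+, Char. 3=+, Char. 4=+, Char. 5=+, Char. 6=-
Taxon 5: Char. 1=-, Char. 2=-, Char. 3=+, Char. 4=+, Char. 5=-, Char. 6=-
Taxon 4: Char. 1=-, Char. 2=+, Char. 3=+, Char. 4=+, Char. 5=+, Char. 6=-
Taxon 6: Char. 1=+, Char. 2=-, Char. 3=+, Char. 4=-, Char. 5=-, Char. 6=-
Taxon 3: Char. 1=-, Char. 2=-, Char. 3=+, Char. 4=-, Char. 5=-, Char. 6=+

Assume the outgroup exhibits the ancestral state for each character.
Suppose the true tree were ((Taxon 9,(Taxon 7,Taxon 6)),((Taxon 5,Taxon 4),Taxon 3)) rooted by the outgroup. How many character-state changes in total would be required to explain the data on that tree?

12

Map each character onto ((Taxon 9,(Taxon 7,Taxon 6)),((Taxon 5,Taxon 4),Taxon 3)) (rooted by Outgroup) and count the minimum state changes it requires (Fitch parsimony):
Char. 1: 1; Char. 2: 3; Char. 3: 1; Char. 4: 3; Char. 5: 2; Char. 6: 2.
Total tree length = 12.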